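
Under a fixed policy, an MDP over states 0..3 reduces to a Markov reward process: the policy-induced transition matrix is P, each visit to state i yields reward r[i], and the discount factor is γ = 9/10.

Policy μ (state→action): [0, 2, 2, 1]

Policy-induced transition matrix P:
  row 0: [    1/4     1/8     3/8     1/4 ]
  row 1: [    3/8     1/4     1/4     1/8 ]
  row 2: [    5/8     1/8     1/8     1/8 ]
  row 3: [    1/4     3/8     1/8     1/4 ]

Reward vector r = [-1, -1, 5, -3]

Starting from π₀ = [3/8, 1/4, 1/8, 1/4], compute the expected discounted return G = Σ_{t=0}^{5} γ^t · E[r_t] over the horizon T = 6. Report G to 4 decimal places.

t=0: π = [0.3750, 0.2500, 0.1250, 0.2500], E[r] = -0.7500, γ^t·E[r] = -0.750000, running G = -0.750000
t=1: π = [0.3281, 0.2188, 0.2500, 0.2031], E[r] = 0.0938, γ^t·E[r] = 0.084375, running G = -0.665625
t=2: π = [0.3711, 0.2031, 0.2344, 0.1914], E[r] = 0.0234, γ^t·E[r] = 0.018984, running G = -0.646641
t=3: π = [0.3633, 0.1982, 0.2432, 0.1953], E[r] = 0.0684, γ^t·E[r] = 0.049834, running G = -0.596807
t=4: π = [0.3660, 0.1986, 0.2406, 0.1948], E[r] = 0.0540, γ^t·E[r] = 0.035400, running G = -0.561407
t=5: π = [0.3651, 0.1985, 0.2413, 0.1951], E[r] = 0.0577, γ^t·E[r] = 0.034076, running G = -0.527330

G = -0.5273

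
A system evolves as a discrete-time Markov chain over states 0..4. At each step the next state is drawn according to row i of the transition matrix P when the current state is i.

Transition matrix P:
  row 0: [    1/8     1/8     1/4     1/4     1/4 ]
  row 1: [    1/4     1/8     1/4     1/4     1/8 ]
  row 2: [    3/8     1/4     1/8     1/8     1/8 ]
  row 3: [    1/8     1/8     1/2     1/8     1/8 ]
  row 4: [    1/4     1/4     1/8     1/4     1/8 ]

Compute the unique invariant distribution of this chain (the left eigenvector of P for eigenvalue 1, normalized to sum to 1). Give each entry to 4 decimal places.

π = [0.2282, 0.1752, 0.2484, 0.1946, 0.1535]

Balance equations π_j = Σ_i π_i·P[i][j]:
  π_0 = 1/8·π_0 + 1/4·π_1 + 3/8·π_2 + 1/8·π_3 + 1/4·π_4
  π_1 = 1/8·π_0 + 1/8·π_1 + 1/4·π_2 + 1/8·π_3 + 1/4·π_4
  π_2 = 1/4·π_0 + 1/4·π_1 + 1/8·π_2 + 1/2·π_3 + 1/8·π_4
  π_3 = 1/4·π_0 + 1/4·π_1 + 1/8·π_2 + 1/8·π_3 + 1/4·π_4
  normalize: π_0 + π_1 + π_2 + π_3 + π_4 = 1
Solving the linear system gives exactly π = [683/2993, 1049/5986, 1487/5986, 1165/5986, 919/5986].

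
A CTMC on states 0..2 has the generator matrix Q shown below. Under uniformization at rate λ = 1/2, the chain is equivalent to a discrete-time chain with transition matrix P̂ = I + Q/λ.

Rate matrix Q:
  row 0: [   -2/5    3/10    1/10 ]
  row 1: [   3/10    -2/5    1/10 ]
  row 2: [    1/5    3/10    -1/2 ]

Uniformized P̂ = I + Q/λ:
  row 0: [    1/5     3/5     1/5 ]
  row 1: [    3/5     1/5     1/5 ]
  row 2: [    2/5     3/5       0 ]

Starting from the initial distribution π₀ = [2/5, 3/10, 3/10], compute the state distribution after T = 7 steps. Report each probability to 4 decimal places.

t=0: π = [0.4000, 0.3000, 0.3000]
t=1: π = [0.3800, 0.4800, 0.1400]
t=2: π = [0.4200, 0.4080, 0.1720]
t=3: π = [0.3976, 0.4368, 0.1656]
t=4: π = [0.4078, 0.4253, 0.1669]
t=5: π = [0.4035, 0.4299, 0.1666]
t=6: π = [0.4053, 0.4280, 0.1667]
t=7: π = [0.4046, 0.4288, 0.1667]

π = [0.4046, 0.4288, 0.1667]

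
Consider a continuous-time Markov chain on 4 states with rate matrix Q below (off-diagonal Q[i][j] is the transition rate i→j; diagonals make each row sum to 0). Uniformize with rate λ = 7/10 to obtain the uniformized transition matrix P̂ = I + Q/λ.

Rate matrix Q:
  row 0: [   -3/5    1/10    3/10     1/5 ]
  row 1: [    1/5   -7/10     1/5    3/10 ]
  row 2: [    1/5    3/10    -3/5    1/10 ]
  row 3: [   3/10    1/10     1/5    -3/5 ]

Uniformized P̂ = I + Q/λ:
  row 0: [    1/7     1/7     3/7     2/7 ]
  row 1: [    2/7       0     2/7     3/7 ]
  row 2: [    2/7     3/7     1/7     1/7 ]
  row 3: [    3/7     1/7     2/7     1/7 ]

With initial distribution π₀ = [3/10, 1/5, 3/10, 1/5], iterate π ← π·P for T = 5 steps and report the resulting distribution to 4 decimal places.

t=0: π = [0.3000, 0.2000, 0.3000, 0.2000]
t=1: π = [0.2714, 0.2000, 0.2857, 0.2429]
t=2: π = [0.2816, 0.1959, 0.2837, 0.2388]
t=3: π = [0.2796, 0.1959, 0.2854, 0.2391]
t=4: π = [0.2799, 0.1964, 0.2849, 0.2388]
t=5: π = [0.2798, 0.1962, 0.2850, 0.2390]

π = [0.2798, 0.1962, 0.2850, 0.2390]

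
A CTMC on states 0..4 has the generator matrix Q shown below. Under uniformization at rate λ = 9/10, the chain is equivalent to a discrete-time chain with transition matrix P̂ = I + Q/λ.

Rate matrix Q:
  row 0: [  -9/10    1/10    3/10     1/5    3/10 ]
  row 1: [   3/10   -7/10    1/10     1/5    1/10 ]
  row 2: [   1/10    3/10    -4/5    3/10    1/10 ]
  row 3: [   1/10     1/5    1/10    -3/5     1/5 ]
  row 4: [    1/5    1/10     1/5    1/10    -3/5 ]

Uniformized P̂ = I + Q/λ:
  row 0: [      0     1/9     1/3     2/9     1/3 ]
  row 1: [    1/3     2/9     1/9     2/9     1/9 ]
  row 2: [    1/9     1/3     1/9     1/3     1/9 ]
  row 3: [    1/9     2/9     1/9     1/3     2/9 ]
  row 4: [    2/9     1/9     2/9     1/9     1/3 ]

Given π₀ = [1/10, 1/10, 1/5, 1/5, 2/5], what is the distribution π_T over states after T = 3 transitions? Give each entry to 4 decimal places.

π = [0.1620, 0.1985, 0.1723, 0.2431, 0.2241]

t=0: π = [0.1000, 0.1000, 0.2000, 0.2000, 0.4000]
t=1: π = [0.1667, 0.1889, 0.1778, 0.2222, 0.2444]
t=2: π = [0.1617, 0.1963, 0.1753, 0.2395, 0.2272]
t=3: π = [0.1620, 0.1985, 0.1723, 0.2431, 0.2241]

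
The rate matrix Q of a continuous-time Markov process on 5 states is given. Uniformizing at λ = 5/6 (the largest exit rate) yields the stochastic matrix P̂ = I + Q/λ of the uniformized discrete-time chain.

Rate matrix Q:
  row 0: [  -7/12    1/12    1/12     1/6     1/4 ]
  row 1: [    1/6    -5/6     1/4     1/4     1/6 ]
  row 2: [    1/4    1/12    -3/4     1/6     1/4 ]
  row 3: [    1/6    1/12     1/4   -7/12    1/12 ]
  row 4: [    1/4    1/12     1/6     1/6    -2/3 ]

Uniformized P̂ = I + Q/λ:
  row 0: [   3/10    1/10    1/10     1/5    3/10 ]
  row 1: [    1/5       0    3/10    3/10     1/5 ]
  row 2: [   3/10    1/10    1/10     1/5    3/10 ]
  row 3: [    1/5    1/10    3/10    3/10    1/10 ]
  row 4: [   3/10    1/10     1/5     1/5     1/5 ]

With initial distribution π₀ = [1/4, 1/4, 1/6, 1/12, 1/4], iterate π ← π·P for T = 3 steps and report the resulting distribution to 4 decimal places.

t=0: π = [0.2500, 0.2500, 0.1667, 0.0833, 0.2500]
t=1: π = [0.2667, 0.0750, 0.1917, 0.2333, 0.2333]
t=2: π = [0.2692, 0.0925, 0.1850, 0.2308, 0.2225]
t=3: π = [0.2677, 0.0908, 0.1869, 0.2323, 0.2223]

π = [0.2677, 0.0908, 0.1869, 0.2323, 0.2223]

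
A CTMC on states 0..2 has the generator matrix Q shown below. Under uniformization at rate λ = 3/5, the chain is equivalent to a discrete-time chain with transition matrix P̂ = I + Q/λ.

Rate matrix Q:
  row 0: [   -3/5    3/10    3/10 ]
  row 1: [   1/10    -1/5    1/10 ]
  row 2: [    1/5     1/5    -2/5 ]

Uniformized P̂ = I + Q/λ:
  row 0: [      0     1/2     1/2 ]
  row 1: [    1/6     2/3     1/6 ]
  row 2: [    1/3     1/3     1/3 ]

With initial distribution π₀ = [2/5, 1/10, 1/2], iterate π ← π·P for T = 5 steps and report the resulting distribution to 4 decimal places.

t=0: π = [0.4000, 0.1000, 0.5000]
t=1: π = [0.1833, 0.4333, 0.3833]
t=2: π = [0.2000, 0.5083, 0.2917]
t=3: π = [0.1819, 0.5361, 0.2819]
t=4: π = [0.1833, 0.5424, 0.2743]
t=5: π = [0.1818, 0.5447, 0.2735]

π = [0.1818, 0.5447, 0.2735]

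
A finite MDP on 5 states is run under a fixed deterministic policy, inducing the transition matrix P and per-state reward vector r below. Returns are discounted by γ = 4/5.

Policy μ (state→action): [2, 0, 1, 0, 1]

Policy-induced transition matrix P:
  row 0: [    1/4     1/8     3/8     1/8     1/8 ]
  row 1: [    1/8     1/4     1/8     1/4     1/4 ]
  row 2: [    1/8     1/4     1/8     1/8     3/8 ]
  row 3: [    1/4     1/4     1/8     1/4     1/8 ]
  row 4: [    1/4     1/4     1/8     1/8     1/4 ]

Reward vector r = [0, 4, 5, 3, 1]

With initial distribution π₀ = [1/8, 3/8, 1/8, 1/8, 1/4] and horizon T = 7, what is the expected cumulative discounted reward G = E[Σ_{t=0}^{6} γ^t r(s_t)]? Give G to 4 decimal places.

G = 10.1935

t=0: π = [0.1250, 0.3750, 0.1250, 0.1250, 0.2500], E[r] = 2.7500, γ^t·E[r] = 2.750000, running G = 2.750000
t=1: π = [0.1875, 0.2344, 0.1563, 0.1875, 0.2344], E[r] = 2.5156, γ^t·E[r] = 2.012500, running G = 4.762500
t=2: π = [0.2012, 0.2266, 0.1719, 0.1777, 0.2227], E[r] = 2.5215, γ^t·E[r] = 1.613750, running G = 6.376250
t=3: π = [0.2002, 0.2249, 0.1753, 0.1755, 0.2241], E[r] = 2.5266, γ^t·E[r] = 1.293625, running G = 7.669875
t=4: π = [0.2000, 0.2250, 0.1750, 0.1750, 0.2249], E[r] = 2.5252, γ^t·E[r] = 1.034338, running G = 8.704213
t=5: π = [0.2000, 0.2250, 0.1750, 0.1750, 0.2250], E[r] = 2.5250, γ^t·E[r] = 0.827391, running G = 9.531604
t=6: π = [0.2000, 0.2250, 0.1750, 0.1750, 0.2250], E[r] = 2.5250, γ^t·E[r] = 0.661913, running G = 10.193517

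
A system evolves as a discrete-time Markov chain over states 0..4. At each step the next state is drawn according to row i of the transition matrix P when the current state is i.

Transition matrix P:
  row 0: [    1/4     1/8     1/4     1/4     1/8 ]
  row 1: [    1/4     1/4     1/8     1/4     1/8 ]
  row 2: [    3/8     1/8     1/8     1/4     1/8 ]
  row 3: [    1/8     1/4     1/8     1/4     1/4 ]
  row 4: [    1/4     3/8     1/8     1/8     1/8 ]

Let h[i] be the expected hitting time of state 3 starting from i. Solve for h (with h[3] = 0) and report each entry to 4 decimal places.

First-step conditioning: h[3] = 0; for i ≠ 3, h[i] = 1 + Σ_k P[i][k]·h[k].
  h[0] = 1 + 1/4·h[0] + 1/8·h[1] + 1/4·h[2] + 1/8·h[4]
  h[1] = 1 + 1/4·h[0] + 1/4·h[1] + 1/8·h[2] + 1/8·h[4]
  h[2] = 1 + 3/8·h[0] + 1/8·h[1] + 1/8·h[2] + 1/8·h[4]
  h[4] = 1 + 1/4·h[0] + 3/8·h[1] + 1/8·h[2] + 1/8·h[4]
Solving the 4×4 linear system over states ≠ 3 gives exactly h = [64/15, 64/15, 64/15, 0, 24/5] (h[3] = 0 is the target).

h = [4.2667, 4.2667, 4.2667, 0.0000, 4.8000]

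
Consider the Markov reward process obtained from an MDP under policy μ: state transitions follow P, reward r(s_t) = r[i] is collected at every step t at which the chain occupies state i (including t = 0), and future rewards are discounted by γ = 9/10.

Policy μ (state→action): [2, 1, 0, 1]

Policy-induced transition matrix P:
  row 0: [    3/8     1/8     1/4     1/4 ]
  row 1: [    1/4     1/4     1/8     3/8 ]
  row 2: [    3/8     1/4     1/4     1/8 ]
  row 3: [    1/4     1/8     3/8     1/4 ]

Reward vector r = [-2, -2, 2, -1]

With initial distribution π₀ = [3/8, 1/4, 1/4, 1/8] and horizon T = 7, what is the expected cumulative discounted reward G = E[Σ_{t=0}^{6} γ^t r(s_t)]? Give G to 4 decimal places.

G = -4.0201

t=0: π = [0.3750, 0.2500, 0.2500, 0.1250], E[r] = -0.8750, γ^t·E[r] = -0.875000, running G = -0.875000
t=1: π = [0.3281, 0.1875, 0.2344, 0.2500], E[r] = -0.8125, γ^t·E[r] = -0.731250, running G = -1.606250
t=2: π = [0.3203, 0.1777, 0.2578, 0.2441], E[r] = -0.7246, γ^t·E[r] = -0.586934, running G = -2.193184
t=3: π = [0.3223, 0.1794, 0.2583, 0.2400], E[r] = -0.7268, γ^t·E[r] = -0.529842, running G = -2.723026
t=4: π = [0.3226, 0.1797, 0.2576, 0.2401], E[r] = -0.7296, γ^t·E[r] = -0.478680, running G = -3.201706
t=5: π = [0.3225, 0.1797, 0.2576, 0.2403], E[r] = -0.7295, γ^t·E[r] = -0.430774, running G = -3.632479
t=6: π = [0.3225, 0.1797, 0.2576, 0.2403], E[r] = -0.7294, γ^t·E[r] = -0.387650, running G = -4.020130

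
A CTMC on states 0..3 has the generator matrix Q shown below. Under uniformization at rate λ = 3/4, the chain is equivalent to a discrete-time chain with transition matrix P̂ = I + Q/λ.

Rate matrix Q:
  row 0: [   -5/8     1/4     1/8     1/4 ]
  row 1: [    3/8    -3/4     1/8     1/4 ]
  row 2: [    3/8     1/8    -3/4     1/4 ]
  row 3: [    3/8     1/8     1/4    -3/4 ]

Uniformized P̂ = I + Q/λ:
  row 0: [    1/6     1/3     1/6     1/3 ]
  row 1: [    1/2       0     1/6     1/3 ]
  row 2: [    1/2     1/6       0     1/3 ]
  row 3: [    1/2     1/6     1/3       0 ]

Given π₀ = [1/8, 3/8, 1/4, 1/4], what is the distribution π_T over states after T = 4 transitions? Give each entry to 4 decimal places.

π = [0.3719, 0.1995, 0.1786, 0.2500]

t=0: π = [0.1250, 0.3750, 0.2500, 0.2500]
t=1: π = [0.4583, 0.1250, 0.1667, 0.2500]
t=2: π = [0.3472, 0.2222, 0.1806, 0.2500]
t=3: π = [0.3843, 0.1875, 0.1782, 0.2500]
t=4: π = [0.3719, 0.1995, 0.1786, 0.2500]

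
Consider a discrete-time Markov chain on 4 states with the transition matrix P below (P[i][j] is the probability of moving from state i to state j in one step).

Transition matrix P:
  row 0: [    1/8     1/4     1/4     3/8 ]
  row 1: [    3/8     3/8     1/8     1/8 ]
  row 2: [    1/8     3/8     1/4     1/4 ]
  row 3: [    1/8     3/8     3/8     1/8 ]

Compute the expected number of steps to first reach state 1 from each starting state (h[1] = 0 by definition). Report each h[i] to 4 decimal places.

h = [3.1304, 0.0000, 2.7826, 2.7826]

First-step conditioning: h[1] = 0; for i ≠ 1, h[i] = 1 + Σ_k P[i][k]·h[k].
  h[0] = 1 + 1/8·h[0] + 1/4·h[2] + 3/8·h[3]
  h[2] = 1 + 1/8·h[0] + 1/4·h[2] + 1/4·h[3]
  h[3] = 1 + 1/8·h[0] + 3/8·h[2] + 1/8·h[3]
Solving the 3×3 linear system over states ≠ 1 gives exactly h = [72/23, 0, 64/23, 64/23] (h[1] = 0 is the target).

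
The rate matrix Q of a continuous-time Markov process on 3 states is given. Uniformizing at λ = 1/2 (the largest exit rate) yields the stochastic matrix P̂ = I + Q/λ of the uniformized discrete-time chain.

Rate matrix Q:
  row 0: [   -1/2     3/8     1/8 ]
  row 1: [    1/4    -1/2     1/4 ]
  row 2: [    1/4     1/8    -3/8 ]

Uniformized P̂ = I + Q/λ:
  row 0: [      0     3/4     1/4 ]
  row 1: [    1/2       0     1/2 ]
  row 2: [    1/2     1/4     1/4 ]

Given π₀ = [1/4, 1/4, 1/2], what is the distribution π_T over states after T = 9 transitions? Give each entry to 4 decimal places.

π = [0.3335, 0.3330, 0.3335]

t=0: π = [0.2500, 0.2500, 0.5000]
t=1: π = [0.3750, 0.3125, 0.3125]
t=2: π = [0.3125, 0.3594, 0.3281]
t=3: π = [0.3438, 0.3164, 0.3398]
t=4: π = [0.3281, 0.3428, 0.3291]
t=5: π = [0.3359, 0.3284, 0.3357]
t=6: π = [0.3320, 0.3359, 0.3321]
t=7: π = [0.3340, 0.3320, 0.3340]
t=8: π = [0.3330, 0.3340, 0.3330]
t=9: π = [0.3335, 0.3330, 0.3335]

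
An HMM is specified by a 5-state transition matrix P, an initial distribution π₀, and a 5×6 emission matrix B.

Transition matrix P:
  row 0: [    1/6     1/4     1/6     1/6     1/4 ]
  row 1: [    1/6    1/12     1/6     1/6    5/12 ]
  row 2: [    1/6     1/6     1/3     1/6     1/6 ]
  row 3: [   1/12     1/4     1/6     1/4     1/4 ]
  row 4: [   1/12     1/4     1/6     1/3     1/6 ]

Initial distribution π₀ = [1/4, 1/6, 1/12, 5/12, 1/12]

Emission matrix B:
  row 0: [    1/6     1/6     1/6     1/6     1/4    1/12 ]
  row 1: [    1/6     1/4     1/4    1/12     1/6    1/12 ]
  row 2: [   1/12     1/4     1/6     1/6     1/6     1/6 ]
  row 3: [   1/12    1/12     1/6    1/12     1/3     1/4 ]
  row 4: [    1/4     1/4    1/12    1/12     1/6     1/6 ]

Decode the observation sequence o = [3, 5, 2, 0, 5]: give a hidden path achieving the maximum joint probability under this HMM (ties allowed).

t=0: δ = [4.167e-02, 1.389e-02, 1.389e-02, 3.472e-02, 6.944e-03]  (obs o_0=3)
t=1: δ = [5.787e-04, 8.681e-04, 1.157e-03, 2.170e-03, 1.736e-03]  ψ = [0, 0, 0, 3, 0]  (obs o_1=5)
t=2: δ = [3.215e-05, 1.356e-04, 6.430e-05, 9.645e-05, 4.521e-05]  ψ = [2, 3, 2, 4, 3]  (obs o_2=2)
t=3: δ = [3.768e-06, 4.019e-06, 1.884e-06, 2.009e-06, 1.413e-05]  ψ = [1, 3, 1, 3, 1]  (obs o_3=0)
t=4: δ = [9.811e-08, 2.943e-07, 3.925e-07, 1.177e-06, 3.925e-07]  ψ = [4, 4, 4, 4, 4]  (obs o_4=5)
backtrack: best end state = 3; path = [3, 3, 1, 4, 3]

path = [3, 3, 1, 4, 3]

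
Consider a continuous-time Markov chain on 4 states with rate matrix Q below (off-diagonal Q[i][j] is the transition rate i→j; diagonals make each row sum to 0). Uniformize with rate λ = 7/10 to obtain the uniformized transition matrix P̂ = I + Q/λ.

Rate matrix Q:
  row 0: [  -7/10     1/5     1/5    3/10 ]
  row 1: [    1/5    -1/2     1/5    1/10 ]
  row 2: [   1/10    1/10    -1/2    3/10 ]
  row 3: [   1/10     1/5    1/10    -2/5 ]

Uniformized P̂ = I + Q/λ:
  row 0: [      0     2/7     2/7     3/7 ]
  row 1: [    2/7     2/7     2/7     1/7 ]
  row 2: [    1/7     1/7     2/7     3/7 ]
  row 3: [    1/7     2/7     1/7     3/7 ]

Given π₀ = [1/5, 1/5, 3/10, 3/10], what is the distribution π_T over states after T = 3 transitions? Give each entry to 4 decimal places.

π = [0.1563, 0.2525, 0.2344, 0.3569]

t=0: π = [0.2000, 0.2000, 0.3000, 0.3000]
t=1: π = [0.1429, 0.2429, 0.2429, 0.3714]
t=2: π = [0.1571, 0.2510, 0.2327, 0.3592]
t=3: π = [0.1563, 0.2525, 0.2344, 0.3569]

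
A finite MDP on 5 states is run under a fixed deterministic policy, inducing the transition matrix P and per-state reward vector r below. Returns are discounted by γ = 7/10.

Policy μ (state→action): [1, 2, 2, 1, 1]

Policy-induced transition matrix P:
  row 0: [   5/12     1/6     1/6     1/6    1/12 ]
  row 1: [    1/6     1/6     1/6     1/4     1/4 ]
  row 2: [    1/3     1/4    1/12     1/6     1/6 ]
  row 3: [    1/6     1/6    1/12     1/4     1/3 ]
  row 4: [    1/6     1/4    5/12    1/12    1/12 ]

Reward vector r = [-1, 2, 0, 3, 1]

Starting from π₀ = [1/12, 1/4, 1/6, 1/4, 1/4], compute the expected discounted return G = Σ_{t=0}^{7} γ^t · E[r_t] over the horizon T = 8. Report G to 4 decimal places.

G = 3.3282

t=0: π = [0.0833, 0.2500, 0.1667, 0.2500, 0.2500], E[r] = 1.4167, γ^t·E[r] = 1.416667, running G = 1.416667
t=1: π = [0.2153, 0.2014, 0.1944, 0.1875, 0.2014], E[r] = 0.9514, γ^t·E[r] = 0.665972, running G = 2.082639
t=2: π = [0.2529, 0.1997, 0.1852, 0.1823, 0.1800], E[r] = 0.8733, γ^t·E[r] = 0.427899, running G = 2.510538
t=3: π = [0.2608, 0.1971, 0.1810, 0.1835, 0.1776], E[r] = 0.8615, γ^t·E[r] = 0.295510, running G = 2.806048
t=4: π = [0.2620, 0.1966, 0.1807, 0.1836, 0.1771], E[r] = 0.8590, γ^t·E[r] = 0.206238, running G = 3.012287
t=5: π = [0.2623, 0.1965, 0.1806, 0.1836, 0.1770], E[r] = 0.8585, γ^t·E[r] = 0.144284, running G = 3.156571
t=6: π = [0.2623, 0.1965, 0.1806, 0.1836, 0.1770], E[r] = 0.8584, γ^t·E[r] = 0.100988, running G = 3.257559
t=7: π = [0.2623, 0.1965, 0.1806, 0.1836, 0.1770], E[r] = 0.8584, γ^t·E[r] = 0.070690, running G = 3.328249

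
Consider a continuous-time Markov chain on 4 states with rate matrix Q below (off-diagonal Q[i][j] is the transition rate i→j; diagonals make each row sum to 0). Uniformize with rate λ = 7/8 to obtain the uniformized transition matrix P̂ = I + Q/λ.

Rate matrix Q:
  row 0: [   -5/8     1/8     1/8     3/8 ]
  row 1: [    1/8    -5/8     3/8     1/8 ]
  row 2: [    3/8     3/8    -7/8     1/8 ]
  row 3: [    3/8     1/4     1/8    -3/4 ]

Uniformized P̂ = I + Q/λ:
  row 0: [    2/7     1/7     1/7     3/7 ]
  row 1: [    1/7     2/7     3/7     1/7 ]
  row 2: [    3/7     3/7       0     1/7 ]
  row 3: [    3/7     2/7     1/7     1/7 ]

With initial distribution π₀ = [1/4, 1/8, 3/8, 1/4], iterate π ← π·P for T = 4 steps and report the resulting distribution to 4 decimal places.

π = [0.3052, 0.2671, 0.1949, 0.2328]

t=0: π = [0.2500, 0.1250, 0.3750, 0.2500]
t=1: π = [0.3571, 0.3036, 0.1250, 0.2143]
t=2: π = [0.2908, 0.2526, 0.2117, 0.2449]
t=3: π = [0.3149, 0.2744, 0.1848, 0.2259]
t=4: π = [0.3052, 0.2671, 0.1949, 0.2328]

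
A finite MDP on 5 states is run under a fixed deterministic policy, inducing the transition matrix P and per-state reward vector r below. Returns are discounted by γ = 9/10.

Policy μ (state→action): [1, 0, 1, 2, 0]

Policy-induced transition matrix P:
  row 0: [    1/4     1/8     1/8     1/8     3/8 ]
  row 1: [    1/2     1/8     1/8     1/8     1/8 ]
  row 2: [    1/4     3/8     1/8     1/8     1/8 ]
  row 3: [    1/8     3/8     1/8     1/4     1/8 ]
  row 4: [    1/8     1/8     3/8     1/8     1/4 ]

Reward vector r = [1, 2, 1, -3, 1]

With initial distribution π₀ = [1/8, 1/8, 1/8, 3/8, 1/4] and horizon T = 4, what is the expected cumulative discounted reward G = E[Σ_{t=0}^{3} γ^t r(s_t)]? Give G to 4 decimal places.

G = 1.1009

t=0: π = [0.1250, 0.1250, 0.1250, 0.3750, 0.2500], E[r] = -0.3750, γ^t·E[r] = -0.375000, running G = -0.375000
t=1: π = [0.2031, 0.2500, 0.1875, 0.1719, 0.1875], E[r] = 0.5625, γ^t·E[r] = 0.506250, running G = 0.131250
t=2: π = [0.2676, 0.2148, 0.1719, 0.1465, 0.1992], E[r] = 0.6289, γ^t·E[r] = 0.509414, running G = 0.640664
t=3: π = [0.2605, 0.2046, 0.1748, 0.1433, 0.2168], E[r] = 0.6313, γ^t·E[r] = 0.460252, running G = 1.100917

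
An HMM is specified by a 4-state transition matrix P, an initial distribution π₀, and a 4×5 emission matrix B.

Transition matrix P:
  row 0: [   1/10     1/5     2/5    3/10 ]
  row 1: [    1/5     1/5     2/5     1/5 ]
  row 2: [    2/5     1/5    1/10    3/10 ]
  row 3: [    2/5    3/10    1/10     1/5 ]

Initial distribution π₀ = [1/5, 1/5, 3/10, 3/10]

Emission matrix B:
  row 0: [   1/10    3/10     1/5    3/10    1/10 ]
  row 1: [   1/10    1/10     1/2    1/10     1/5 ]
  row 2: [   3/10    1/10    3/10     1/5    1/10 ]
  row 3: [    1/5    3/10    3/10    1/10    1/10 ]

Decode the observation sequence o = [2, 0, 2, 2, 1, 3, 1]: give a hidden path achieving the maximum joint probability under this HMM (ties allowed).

path = [1, 2, 1, 2, 0, 2, 0]

t=0: δ = [4.000e-02, 1.000e-01, 9.000e-02, 9.000e-02]  (obs o_0=2)
t=1: δ = [3.600e-03, 2.700e-03, 1.200e-02, 5.400e-03]  ψ = [2, 3, 1, 2]  (obs o_1=0)
t=2: δ = [9.600e-04, 1.200e-03, 4.320e-04, 1.080e-03]  ψ = [2, 2, 0, 2]  (obs o_2=2)
t=3: δ = [8.640e-05, 1.620e-04, 1.440e-04, 8.640e-05]  ψ = [3, 3, 1, 0]  (obs o_3=2)
t=4: δ = [1.728e-05, 3.240e-06, 6.480e-06, 1.296e-05]  ψ = [2, 1, 1, 2]  (obs o_4=1)
t=5: δ = [1.555e-06, 3.888e-07, 1.382e-06, 5.184e-07]  ψ = [3, 3, 0, 0]  (obs o_5=3)
t=6: δ = [1.659e-07, 3.110e-08, 6.221e-08, 1.400e-07]  ψ = [2, 0, 0, 0]  (obs o_6=1)
backtrack: best end state = 0; path = [1, 2, 1, 2, 0, 2, 0]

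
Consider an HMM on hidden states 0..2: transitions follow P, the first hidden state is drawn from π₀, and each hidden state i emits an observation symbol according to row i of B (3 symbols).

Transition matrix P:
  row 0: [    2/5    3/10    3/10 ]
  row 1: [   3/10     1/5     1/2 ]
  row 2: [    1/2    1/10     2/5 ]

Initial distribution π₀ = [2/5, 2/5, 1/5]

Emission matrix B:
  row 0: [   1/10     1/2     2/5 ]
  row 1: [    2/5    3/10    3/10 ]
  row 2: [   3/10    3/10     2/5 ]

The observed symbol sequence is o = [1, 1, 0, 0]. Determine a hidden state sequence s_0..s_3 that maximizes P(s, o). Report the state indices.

path = [0, 0, 1, 2]

t=0: δ = [2.000e-01, 1.200e-01, 6.000e-02]  (obs o_0=1)
t=1: δ = [4.000e-02, 1.800e-02, 1.800e-02]  ψ = [0, 0, 0]  (obs o_1=1)
t=2: δ = [1.600e-03, 4.800e-03, 3.600e-03]  ψ = [0, 0, 0]  (obs o_2=0)
t=3: δ = [1.800e-04, 3.840e-04, 7.200e-04]  ψ = [2, 1, 1]  (obs o_3=0)
backtrack: best end state = 2; path = [0, 0, 1, 2]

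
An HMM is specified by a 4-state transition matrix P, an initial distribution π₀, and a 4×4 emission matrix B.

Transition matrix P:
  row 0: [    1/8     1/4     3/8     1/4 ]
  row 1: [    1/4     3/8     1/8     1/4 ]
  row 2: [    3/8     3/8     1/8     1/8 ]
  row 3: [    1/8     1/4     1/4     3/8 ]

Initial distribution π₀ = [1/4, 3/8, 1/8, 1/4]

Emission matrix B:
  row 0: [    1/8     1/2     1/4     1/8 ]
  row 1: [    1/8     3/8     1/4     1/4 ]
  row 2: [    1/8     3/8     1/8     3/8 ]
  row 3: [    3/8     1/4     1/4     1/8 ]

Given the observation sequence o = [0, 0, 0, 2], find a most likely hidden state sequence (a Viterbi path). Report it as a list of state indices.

path = [3, 3, 3, 3]

t=0: δ = [3.125e-02, 4.688e-02, 1.562e-02, 9.375e-02]  (obs o_0=0)
t=1: δ = [1.465e-03, 2.930e-03, 2.930e-03, 1.318e-02]  ψ = [1, 3, 3, 3]  (obs o_1=0)
t=2: δ = [2.060e-04, 4.120e-04, 4.120e-04, 1.854e-03]  ψ = [3, 3, 3, 3]  (obs o_2=0)
t=3: δ = [5.794e-05, 1.159e-04, 5.794e-05, 1.738e-04]  ψ = [3, 3, 3, 3]  (obs o_3=2)
backtrack: best end state = 3; path = [3, 3, 3, 3]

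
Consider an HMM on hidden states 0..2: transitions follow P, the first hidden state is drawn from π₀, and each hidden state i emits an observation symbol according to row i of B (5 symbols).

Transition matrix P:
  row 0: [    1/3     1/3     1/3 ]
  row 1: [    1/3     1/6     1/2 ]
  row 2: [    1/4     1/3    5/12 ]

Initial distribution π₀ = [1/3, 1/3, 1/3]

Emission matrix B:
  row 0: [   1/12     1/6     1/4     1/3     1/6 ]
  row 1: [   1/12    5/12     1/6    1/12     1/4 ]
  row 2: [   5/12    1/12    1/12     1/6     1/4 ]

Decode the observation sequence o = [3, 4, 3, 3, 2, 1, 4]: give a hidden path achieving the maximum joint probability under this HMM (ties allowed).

t=0: δ = [1.111e-01, 2.778e-02, 5.556e-02]  (obs o_0=3)
t=1: δ = [6.173e-03, 9.259e-03, 9.259e-03]  ψ = [0, 0, 0]  (obs o_1=4)
t=2: δ = [1.029e-03, 2.572e-04, 7.716e-04]  ψ = [1, 2, 1]  (obs o_2=3)
t=3: δ = [1.143e-04, 2.858e-05, 5.716e-05]  ψ = [0, 0, 0]  (obs o_3=3)
t=4: δ = [9.526e-06, 6.351e-06, 3.175e-06]  ψ = [0, 0, 0]  (obs o_4=2)
t=5: δ = [5.292e-07, 1.323e-06, 2.646e-07]  ψ = [0, 0, 0]  (obs o_5=1)
t=6: δ = [7.350e-08, 5.513e-08, 1.654e-07]  ψ = [1, 1, 1]  (obs o_6=4)
backtrack: best end state = 2; path = [0, 1, 0, 0, 0, 1, 2]

path = [0, 1, 0, 0, 0, 1, 2]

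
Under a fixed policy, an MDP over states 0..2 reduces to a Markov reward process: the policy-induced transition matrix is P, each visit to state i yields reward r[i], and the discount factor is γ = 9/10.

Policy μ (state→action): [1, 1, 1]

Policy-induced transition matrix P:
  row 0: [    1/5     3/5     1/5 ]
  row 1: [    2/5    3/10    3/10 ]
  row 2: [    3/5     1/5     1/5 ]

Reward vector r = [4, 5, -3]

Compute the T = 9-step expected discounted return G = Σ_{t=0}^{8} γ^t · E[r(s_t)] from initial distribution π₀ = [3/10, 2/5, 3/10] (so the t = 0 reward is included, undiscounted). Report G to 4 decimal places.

G = 16.2090

t=0: π = [0.3000, 0.4000, 0.3000], E[r] = 2.3000, γ^t·E[r] = 2.300000, running G = 2.300000
t=1: π = [0.4000, 0.3600, 0.2400], E[r] = 2.6800, γ^t·E[r] = 2.412000, running G = 4.712000
t=2: π = [0.3680, 0.3960, 0.2360], E[r] = 2.7440, γ^t·E[r] = 2.222640, running G = 6.934640
t=3: π = [0.3736, 0.3868, 0.2396], E[r] = 2.7096, γ^t·E[r] = 1.975298, running G = 8.909938
t=4: π = [0.3732, 0.3881, 0.2387], E[r] = 2.7174, γ^t·E[r] = 1.782860, running G = 10.692798
t=5: π = [0.3731, 0.3881, 0.2388], E[r] = 2.7164, γ^t·E[r] = 1.604012, running G = 12.296810
t=6: π = [0.3731, 0.3880, 0.2388], E[r] = 2.7164, γ^t·E[r] = 1.443597, running G = 13.740407
t=7: π = [0.3731, 0.3881, 0.2388], E[r] = 2.7164, γ^t·E[r] = 1.299259, running G = 15.039667
t=8: π = [0.3731, 0.3881, 0.2388], E[r] = 2.7164, γ^t·E[r] = 1.169328, running G = 16.208995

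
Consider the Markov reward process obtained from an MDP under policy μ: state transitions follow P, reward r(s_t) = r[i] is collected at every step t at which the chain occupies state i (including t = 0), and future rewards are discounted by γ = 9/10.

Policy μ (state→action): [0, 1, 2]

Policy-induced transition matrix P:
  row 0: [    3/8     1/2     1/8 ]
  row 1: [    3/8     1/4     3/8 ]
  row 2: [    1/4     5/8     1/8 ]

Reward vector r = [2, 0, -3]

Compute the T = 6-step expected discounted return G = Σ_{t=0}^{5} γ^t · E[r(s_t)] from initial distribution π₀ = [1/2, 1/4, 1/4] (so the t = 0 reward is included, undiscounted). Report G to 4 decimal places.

G = 0.3492

t=0: π = [0.5000, 0.2500, 0.2500], E[r] = 0.2500, γ^t·E[r] = 0.250000, running G = 0.250000
t=1: π = [0.3438, 0.4688, 0.1875], E[r] = 0.1250, γ^t·E[r] = 0.112500, running G = 0.362500
t=2: π = [0.3516, 0.4063, 0.2422], E[r] = -0.0234, γ^t·E[r] = -0.018984, running G = 0.343516
t=3: π = [0.3447, 0.4287, 0.2266], E[r] = 0.0098, γ^t·E[r] = 0.007119, running G = 0.350635
t=4: π = [0.3467, 0.4211, 0.2322], E[r] = -0.0032, γ^t·E[r] = -0.002082, running G = 0.348552
t=5: π = [0.3460, 0.4237, 0.2303], E[r] = 0.0011, γ^t·E[r] = 0.000649, running G = 0.349201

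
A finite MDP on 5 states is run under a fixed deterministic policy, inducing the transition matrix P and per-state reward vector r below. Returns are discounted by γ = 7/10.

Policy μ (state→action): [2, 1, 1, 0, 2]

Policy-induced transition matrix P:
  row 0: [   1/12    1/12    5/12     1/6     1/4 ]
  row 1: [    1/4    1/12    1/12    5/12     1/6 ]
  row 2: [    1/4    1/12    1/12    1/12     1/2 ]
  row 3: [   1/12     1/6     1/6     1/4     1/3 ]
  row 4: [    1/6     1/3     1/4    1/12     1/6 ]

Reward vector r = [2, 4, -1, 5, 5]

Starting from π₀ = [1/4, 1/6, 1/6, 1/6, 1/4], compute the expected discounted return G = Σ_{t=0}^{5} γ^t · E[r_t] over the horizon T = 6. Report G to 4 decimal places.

t=0: π = [0.2500, 0.1667, 0.1667, 0.1667, 0.2500], E[r] = 3.0833, γ^t·E[r] = 3.083333, running G = 3.083333
t=1: π = [0.1597, 0.1597, 0.2222, 0.1875, 0.2708], E[r] = 3.0278, γ^t·E[r] = 2.119444, running G = 5.202778
t=2: π = [0.1696, 0.1667, 0.1973, 0.1811, 0.2853], E[r] = 3.1406, γ^t·E[r] = 1.538906, running G = 6.741684
t=3: π = [0.1678, 0.1698, 0.2025, 0.1832, 0.2768], E[r] = 3.1119, γ^t·E[r] = 1.067392, running G = 7.809076
t=4: π = [0.1684, 0.1678, 0.2007, 0.1844, 0.2787], E[r] = 3.1230, γ^t·E[r] = 0.749825, running G = 8.558902
t=5: π = [0.1680, 0.1684, 0.2013, 0.1840, 0.2783], E[r] = 3.1200, γ^t·E[r] = 0.524371, running G = 9.083273

G = 9.0833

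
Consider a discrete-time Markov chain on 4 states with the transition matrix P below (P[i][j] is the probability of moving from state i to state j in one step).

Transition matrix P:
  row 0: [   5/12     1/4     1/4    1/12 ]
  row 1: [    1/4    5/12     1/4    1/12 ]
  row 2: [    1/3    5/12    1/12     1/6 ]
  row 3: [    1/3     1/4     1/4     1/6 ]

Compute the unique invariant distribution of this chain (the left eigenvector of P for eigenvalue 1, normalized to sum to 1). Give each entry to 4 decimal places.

Balance equations π_j = Σ_i π_i·P[i][j]:
  π_0 = 5/12·π_0 + 1/4·π_1 + 1/3·π_2 + 1/3·π_3
  π_1 = 1/4·π_0 + 5/12·π_1 + 5/12·π_2 + 1/4·π_3
  π_2 = 1/4·π_0 + 1/4·π_1 + 1/12·π_2 + 1/4·π_3
  normalize: π_0 + π_1 + π_2 + π_3 = 1
Solving the linear system gives exactly π = [128/385, 12/35, 3/14, 17/154].

π = [0.3325, 0.3429, 0.2143, 0.1104]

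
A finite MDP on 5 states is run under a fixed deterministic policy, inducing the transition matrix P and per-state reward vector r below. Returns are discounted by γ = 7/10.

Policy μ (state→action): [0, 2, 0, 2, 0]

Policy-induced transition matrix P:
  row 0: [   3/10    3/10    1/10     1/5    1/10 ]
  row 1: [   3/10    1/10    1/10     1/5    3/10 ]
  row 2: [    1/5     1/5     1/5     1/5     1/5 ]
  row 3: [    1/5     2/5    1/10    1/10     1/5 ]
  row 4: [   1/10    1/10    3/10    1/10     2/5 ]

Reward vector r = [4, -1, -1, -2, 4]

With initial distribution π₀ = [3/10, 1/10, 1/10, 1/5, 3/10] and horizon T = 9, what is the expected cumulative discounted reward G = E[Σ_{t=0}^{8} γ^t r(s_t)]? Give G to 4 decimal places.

G = 4.3352

t=0: π = [0.3000, 0.1000, 0.1000, 0.2000, 0.3000], E[r] = 1.8000, γ^t·E[r] = 1.800000, running G = 1.800000
t=1: π = [0.2100, 0.2300, 0.1700, 0.1500, 0.2400], E[r] = 1.1000, γ^t·E[r] = 0.770000, running G = 2.570000
t=2: π = [0.2200, 0.2040, 0.1650, 0.1610, 0.2500], E[r] = 1.1890, γ^t·E[r] = 0.582610, running G = 3.152610
t=3: π = [0.2174, 0.2088, 0.1665, 0.1589, 0.2484], E[r] = 1.1701, γ^t·E[r] = 0.401344, running G = 3.553954
t=4: π = [0.2178, 0.2078, 0.1663, 0.1593, 0.2488], E[r] = 1.1737, γ^t·E[r] = 0.281813, running G = 3.835767
t=5: π = [0.2177, 0.2080, 0.1664, 0.1592, 0.2488], E[r] = 1.1730, γ^t·E[r] = 0.197149, running G = 4.032916
t=6: π = [0.2177, 0.2079, 0.1664, 0.1592, 0.2488], E[r] = 1.1731, γ^t·E[r] = 0.138020, running G = 4.170936
t=7: π = [0.2177, 0.2079, 0.1664, 0.1592, 0.2488], E[r] = 1.1731, γ^t·E[r] = 0.096612, running G = 4.267548
t=8: π = [0.2177, 0.2079, 0.1664, 0.1592, 0.2488], E[r] = 1.1731, γ^t·E[r] = 0.067628, running G = 4.335176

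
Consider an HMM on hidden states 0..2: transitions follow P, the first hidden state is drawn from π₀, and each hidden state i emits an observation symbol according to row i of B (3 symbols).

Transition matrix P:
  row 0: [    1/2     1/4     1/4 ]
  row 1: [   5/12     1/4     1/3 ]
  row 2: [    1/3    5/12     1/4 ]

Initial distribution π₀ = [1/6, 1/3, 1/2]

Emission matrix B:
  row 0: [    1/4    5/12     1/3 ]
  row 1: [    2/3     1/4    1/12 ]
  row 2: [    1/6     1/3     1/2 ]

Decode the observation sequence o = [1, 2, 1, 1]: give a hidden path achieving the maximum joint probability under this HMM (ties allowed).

path = [2, 0, 0, 0]

t=0: δ = [6.944e-02, 8.333e-02, 1.667e-01]  (obs o_0=1)
t=1: δ = [1.852e-02, 5.787e-03, 2.083e-02]  ψ = [2, 2, 2]  (obs o_1=2)
t=2: δ = [3.858e-03, 2.170e-03, 1.736e-03]  ψ = [0, 2, 2]  (obs o_2=1)
t=3: δ = [8.038e-04, 2.411e-04, 3.215e-04]  ψ = [0, 0, 0]  (obs o_3=1)
backtrack: best end state = 0; path = [2, 0, 0, 0]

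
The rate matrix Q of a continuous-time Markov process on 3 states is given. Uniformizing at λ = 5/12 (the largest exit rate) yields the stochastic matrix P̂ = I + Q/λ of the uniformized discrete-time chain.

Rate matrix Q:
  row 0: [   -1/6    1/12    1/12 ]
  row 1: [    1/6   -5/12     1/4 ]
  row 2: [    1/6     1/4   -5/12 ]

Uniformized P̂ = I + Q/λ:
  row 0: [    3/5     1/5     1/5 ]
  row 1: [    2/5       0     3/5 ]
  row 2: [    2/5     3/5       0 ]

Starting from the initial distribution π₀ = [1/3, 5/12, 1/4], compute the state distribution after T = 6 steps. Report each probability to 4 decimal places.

π = [0.5000, 0.2539, 0.2461]

t=0: π = [0.3333, 0.4167, 0.2500]
t=1: π = [0.4667, 0.2167, 0.3167]
t=2: π = [0.4933, 0.2833, 0.2233]
t=3: π = [0.4987, 0.2327, 0.2687]
t=4: π = [0.4997, 0.2609, 0.2393]
t=5: π = [0.4999, 0.2435, 0.2565]
t=6: π = [0.5000, 0.2539, 0.2461]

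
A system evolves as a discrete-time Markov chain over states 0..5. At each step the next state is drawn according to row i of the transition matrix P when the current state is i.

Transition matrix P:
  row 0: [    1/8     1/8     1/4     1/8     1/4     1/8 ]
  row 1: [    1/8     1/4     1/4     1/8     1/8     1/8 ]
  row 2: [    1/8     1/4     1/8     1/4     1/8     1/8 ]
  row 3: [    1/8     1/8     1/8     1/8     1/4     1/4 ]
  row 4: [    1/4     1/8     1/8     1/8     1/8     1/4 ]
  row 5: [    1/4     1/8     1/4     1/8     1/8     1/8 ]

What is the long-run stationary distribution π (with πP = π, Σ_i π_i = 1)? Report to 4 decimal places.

Balance equations π_j = Σ_i π_i·P[i][j]:
  π_0 = 1/8·π_0 + 1/8·π_1 + 1/8·π_2 + 1/8·π_3 + 1/4·π_4 + 1/4·π_5
  π_1 = 1/8·π_0 + 1/4·π_1 + 1/4·π_2 + 1/8·π_3 + 1/8·π_4 + 1/8·π_5
  π_2 = 1/4·π_0 + 1/4·π_1 + 1/8·π_2 + 1/8·π_3 + 1/8·π_4 + 1/4·π_5
  π_3 = 1/8·π_0 + 1/8·π_1 + 1/4·π_2 + 1/8·π_3 + 1/8·π_4 + 1/8·π_5
  π_4 = 1/4·π_0 + 1/8·π_1 + 1/8·π_2 + 1/4·π_3 + 1/8·π_4 + 1/8·π_5
  normalize: π_0 + π_1 + π_2 + π_3 + π_4 + π_5 = 1
Solving the linear system gives exactly π = [1527/9196, 390/2299, 431/2299, 1365/9196, 1511/9196, 1509/9196].

π = [0.1661, 0.1696, 0.1875, 0.1484, 0.1643, 0.1641]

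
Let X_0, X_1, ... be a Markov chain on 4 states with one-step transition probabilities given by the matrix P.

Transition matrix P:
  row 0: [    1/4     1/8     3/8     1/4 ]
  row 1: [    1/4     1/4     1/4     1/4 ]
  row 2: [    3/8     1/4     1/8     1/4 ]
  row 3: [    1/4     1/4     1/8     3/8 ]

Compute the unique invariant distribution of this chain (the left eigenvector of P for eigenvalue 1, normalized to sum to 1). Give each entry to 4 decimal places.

Balance equations π_j = Σ_i π_i·P[i][j]:
  π_0 = 1/4·π_0 + 1/4·π_1 + 3/8·π_2 + 1/4·π_3
  π_1 = 1/8·π_0 + 1/4·π_1 + 1/4·π_2 + 1/4·π_3
  π_2 = 3/8·π_0 + 1/4·π_1 + 1/8·π_2 + 1/8·π_3
  normalize: π_0 + π_1 + π_2 + π_3 = 1
Solving the linear system gives exactly π = [138/497, 107/497, 110/497, 2/7].

π = [0.2777, 0.2153, 0.2213, 0.2857]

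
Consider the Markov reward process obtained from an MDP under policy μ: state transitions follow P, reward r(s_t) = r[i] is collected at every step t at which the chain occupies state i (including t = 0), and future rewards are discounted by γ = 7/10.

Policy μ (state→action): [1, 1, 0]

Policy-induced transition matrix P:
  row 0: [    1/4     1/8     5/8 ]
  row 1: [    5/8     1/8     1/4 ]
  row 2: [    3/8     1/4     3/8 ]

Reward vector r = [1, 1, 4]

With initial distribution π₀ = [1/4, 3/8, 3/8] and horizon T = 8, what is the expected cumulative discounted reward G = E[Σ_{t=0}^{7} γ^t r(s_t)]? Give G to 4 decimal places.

t=0: π = [0.2500, 0.3750, 0.3750], E[r] = 2.1250, γ^t·E[r] = 2.125000, running G = 2.125000
t=1: π = [0.4375, 0.1719, 0.3906], E[r] = 2.1719, γ^t·E[r] = 1.520313, running G = 3.645313
t=2: π = [0.3633, 0.1738, 0.4629], E[r] = 2.3887, γ^t·E[r] = 1.170449, running G = 4.815762
t=3: π = [0.3730, 0.1829, 0.4441], E[r] = 2.3323, γ^t·E[r] = 0.799970, running G = 5.615732
t=4: π = [0.3741, 0.1805, 0.4454], E[r] = 2.3362, γ^t·E[r] = 0.560925, running G = 6.176657
t=5: π = [0.3734, 0.1807, 0.4460], E[r] = 2.3379, γ^t·E[r] = 0.392926, running G = 6.569583
t=6: π = [0.3735, 0.1807, 0.4458], E[r] = 2.3373, γ^t·E[r] = 0.274978, running G = 6.844561
t=7: π = [0.3735, 0.1807, 0.4458], E[r] = 2.3373, γ^t·E[r] = 0.192490, running G = 7.037051

G = 7.0371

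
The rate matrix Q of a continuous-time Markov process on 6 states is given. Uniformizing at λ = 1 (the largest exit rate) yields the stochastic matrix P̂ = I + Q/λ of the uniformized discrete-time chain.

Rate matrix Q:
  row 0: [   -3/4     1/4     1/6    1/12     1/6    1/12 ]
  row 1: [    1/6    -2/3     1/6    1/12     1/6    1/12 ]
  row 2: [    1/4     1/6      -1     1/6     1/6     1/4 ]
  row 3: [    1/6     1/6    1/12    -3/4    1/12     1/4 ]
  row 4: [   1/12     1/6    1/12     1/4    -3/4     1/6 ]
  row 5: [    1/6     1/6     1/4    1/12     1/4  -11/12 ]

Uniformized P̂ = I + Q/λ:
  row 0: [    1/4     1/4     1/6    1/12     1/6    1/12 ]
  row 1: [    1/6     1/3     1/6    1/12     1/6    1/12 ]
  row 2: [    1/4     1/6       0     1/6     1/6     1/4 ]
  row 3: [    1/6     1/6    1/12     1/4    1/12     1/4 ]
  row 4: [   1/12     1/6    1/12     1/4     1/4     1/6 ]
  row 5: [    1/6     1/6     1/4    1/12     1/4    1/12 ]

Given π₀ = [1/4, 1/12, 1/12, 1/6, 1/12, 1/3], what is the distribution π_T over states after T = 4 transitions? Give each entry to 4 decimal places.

π = [0.1771, 0.2177, 0.1294, 0.1493, 0.1814, 0.1451]

t=0: π = [0.2500, 0.0833, 0.0833, 0.1667, 0.0833, 0.3333]
t=1: π = [0.1875, 0.2014, 0.1597, 0.1319, 0.1875, 0.1319]
t=2: π = [0.1800, 0.2159, 0.1244, 0.1499, 0.1823, 0.1476]
t=3: π = [0.1768, 0.2176, 0.1305, 0.1491, 0.1817, 0.1442]
t=4: π = [0.1771, 0.2177, 0.1294, 0.1493, 0.1814, 0.1451]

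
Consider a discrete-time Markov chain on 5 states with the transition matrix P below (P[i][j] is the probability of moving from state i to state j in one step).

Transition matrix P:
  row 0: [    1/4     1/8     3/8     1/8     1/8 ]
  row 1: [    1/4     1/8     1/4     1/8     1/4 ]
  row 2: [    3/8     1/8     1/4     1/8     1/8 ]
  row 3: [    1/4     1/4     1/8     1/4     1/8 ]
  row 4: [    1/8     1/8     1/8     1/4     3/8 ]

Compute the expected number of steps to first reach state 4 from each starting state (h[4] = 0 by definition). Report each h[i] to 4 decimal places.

h = [7.0000, 6.1250, 7.0000, 6.8750, 0.0000]

First-step conditioning: h[4] = 0; for i ≠ 4, h[i] = 1 + Σ_k P[i][k]·h[k].
  h[0] = 1 + 1/4·h[0] + 1/8·h[1] + 3/8·h[2] + 1/8·h[3]
  h[1] = 1 + 1/4·h[0] + 1/8·h[1] + 1/4·h[2] + 1/8·h[3]
  h[2] = 1 + 3/8·h[0] + 1/8·h[1] + 1/4·h[2] + 1/8·h[3]
  h[3] = 1 + 1/4·h[0] + 1/4·h[1] + 1/8·h[2] + 1/4·h[3]
Solving the 4×4 linear system over states ≠ 4 gives exactly h = [7, 49/8, 7, 55/8, 0] (h[4] = 0 is the target).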